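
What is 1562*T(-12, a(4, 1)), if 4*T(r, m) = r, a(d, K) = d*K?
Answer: -4686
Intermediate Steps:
a(d, K) = K*d
T(r, m) = r/4
1562*T(-12, a(4, 1)) = 1562*((¼)*(-12)) = 1562*(-3) = -4686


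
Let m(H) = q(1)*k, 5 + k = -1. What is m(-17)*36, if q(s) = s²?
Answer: -216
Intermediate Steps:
k = -6 (k = -5 - 1 = -6)
m(H) = -6 (m(H) = 1²*(-6) = 1*(-6) = -6)
m(-17)*36 = -6*36 = -216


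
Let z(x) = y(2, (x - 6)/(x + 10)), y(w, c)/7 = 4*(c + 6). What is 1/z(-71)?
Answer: 61/12404 ≈ 0.0049178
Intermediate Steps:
y(w, c) = 168 + 28*c (y(w, c) = 7*(4*(c + 6)) = 7*(4*(6 + c)) = 7*(24 + 4*c) = 168 + 28*c)
z(x) = 168 + 28*(-6 + x)/(10 + x) (z(x) = 168 + 28*((x - 6)/(x + 10)) = 168 + 28*((-6 + x)/(10 + x)) = 168 + 28*(-6 + x)/(10 + x))
1/z(-71) = 1/(28*(54 + 7*(-71))/(10 - 71)) = 1/(28*(54 - 497)/(-61)) = 1/(28*(-1/61)*(-443)) = 1/(12404/61) = 61/12404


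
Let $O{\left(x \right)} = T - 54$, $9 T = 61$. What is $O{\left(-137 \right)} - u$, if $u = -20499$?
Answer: $\frac{184066}{9} \approx 20452.0$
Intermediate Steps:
$T = \frac{61}{9}$ ($T = \frac{1}{9} \cdot 61 = \frac{61}{9} \approx 6.7778$)
$O{\left(x \right)} = - \frac{425}{9}$ ($O{\left(x \right)} = \frac{61}{9} - 54 = - \frac{425}{9}$)
$O{\left(-137 \right)} - u = - \frac{425}{9} - -20499 = - \frac{425}{9} + 20499 = \frac{184066}{9}$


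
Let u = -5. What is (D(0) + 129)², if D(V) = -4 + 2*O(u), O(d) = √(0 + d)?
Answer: 15605 + 500*I*√5 ≈ 15605.0 + 1118.0*I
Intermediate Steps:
O(d) = √d
D(V) = -4 + 2*I*√5 (D(V) = -4 + 2*√(-5) = -4 + 2*(I*√5) = -4 + 2*I*√5)
(D(0) + 129)² = ((-4 + 2*I*√5) + 129)² = (125 + 2*I*√5)²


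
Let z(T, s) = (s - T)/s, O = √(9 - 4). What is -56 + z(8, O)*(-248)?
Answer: -304 + 1984*√5/5 ≈ 583.27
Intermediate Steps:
O = √5 ≈ 2.2361
z(T, s) = (s - T)/s
-56 + z(8, O)*(-248) = -56 + ((√5 - 1*8)/(√5))*(-248) = -56 + ((√5/5)*(√5 - 8))*(-248) = -56 + ((√5/5)*(-8 + √5))*(-248) = -56 + (√5*(-8 + √5)/5)*(-248) = -56 - 248*√5*(-8 + √5)/5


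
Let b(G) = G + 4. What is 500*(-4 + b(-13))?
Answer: -6500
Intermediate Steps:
b(G) = 4 + G
500*(-4 + b(-13)) = 500*(-4 + (4 - 13)) = 500*(-4 - 9) = 500*(-13) = -6500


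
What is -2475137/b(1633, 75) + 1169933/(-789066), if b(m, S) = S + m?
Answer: -139646049829/96266052 ≈ -1450.6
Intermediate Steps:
-2475137/b(1633, 75) + 1169933/(-789066) = -2475137/(75 + 1633) + 1169933/(-789066) = -2475137/1708 + 1169933*(-1/789066) = -2475137*1/1708 - 1169933/789066 = -353591/244 - 1169933/789066 = -139646049829/96266052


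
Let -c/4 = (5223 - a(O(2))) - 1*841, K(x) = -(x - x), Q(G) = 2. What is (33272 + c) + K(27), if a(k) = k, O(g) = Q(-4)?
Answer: 15752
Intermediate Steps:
O(g) = 2
K(x) = 0 (K(x) = -1*0 = 0)
c = -17520 (c = -4*((5223 - 1*2) - 1*841) = -4*((5223 - 2) - 841) = -4*(5221 - 841) = -4*4380 = -17520)
(33272 + c) + K(27) = (33272 - 17520) + 0 = 15752 + 0 = 15752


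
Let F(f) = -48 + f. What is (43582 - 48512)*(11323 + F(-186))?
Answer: -54668770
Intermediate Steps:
(43582 - 48512)*(11323 + F(-186)) = (43582 - 48512)*(11323 + (-48 - 186)) = -4930*(11323 - 234) = -4930*11089 = -54668770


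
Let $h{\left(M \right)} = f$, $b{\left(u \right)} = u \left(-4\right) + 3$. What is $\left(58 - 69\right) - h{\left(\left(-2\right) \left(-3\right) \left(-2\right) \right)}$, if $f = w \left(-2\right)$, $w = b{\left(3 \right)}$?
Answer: $-29$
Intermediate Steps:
$b{\left(u \right)} = 3 - 4 u$ ($b{\left(u \right)} = - 4 u + 3 = 3 - 4 u$)
$w = -9$ ($w = 3 - 12 = -9$)
$f = 18$ ($f = \left(-9\right) \left(-2\right) = 18$)
$h{\left(M \right)} = 18$
$\left(58 - 69\right) - h{\left(\left(-2\right) \left(-3\right) \left(-2\right) \right)} = \left(58 - 69\right) - 18 = -11 - 18 = -29$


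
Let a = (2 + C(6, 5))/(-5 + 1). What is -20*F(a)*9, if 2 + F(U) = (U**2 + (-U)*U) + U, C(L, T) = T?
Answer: 675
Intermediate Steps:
a = -7/4 (a = (2 + 5)/(-5 + 1) = 7/(-4) = 7*(-1/4) = -7/4 ≈ -1.7500)
F(U) = -2 + U (F(U) = -2 + ((U**2 + (-U)*U) + U) = -2 + ((U**2 - U**2) + U) = -2 + (0 + U) = -2 + U)
-20*F(a)*9 = -20*(-2 - 7/4)*9 = -20*(-15/4)*9 = 75*9 = 675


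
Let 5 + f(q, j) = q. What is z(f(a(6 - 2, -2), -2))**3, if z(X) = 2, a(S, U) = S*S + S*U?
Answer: 8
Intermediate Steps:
a(S, U) = S**2 + S*U
f(q, j) = -5 + q
z(f(a(6 - 2, -2), -2))**3 = 2**3 = 8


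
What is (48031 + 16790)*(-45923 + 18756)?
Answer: -1760992107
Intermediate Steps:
(48031 + 16790)*(-45923 + 18756) = 64821*(-27167) = -1760992107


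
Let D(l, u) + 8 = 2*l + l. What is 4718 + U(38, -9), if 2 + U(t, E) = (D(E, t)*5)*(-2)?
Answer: 5066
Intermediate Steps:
D(l, u) = -8 + 3*l (D(l, u) = -8 + (2*l + l) = -8 + 3*l)
U(t, E) = 78 - 30*E (U(t, E) = -2 + ((-8 + 3*E)*5)*(-2) = -2 + (-40 + 15*E)*(-2) = -2 + (80 - 30*E) = 78 - 30*E)
4718 + U(38, -9) = 4718 + (78 - 30*(-9)) = 4718 + (78 + 270) = 4718 + 348 = 5066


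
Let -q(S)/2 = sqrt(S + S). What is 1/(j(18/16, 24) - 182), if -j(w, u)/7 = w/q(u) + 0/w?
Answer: -106496/19382083 - 192*sqrt(3)/19382083 ≈ -0.0055117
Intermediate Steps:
q(S) = -2*sqrt(2)*sqrt(S) (q(S) = -2*sqrt(S + S) = -2*sqrt(2)*sqrt(S))
j(w, u) = 7*w*sqrt(2)/(4*sqrt(u)) (j(w, u) = -7*(w/((-2*sqrt(2)*sqrt(u))) + 0/w) = -7*(w*(-sqrt(2)/(4*sqrt(u))) + 0) = -7*(-w*sqrt(2)/(4*sqrt(u)) + 0) = -(-7)*w*sqrt(2)/(4*sqrt(u)) = 7*w*sqrt(2)/(4*sqrt(u)))
1/(j(18/16, 24) - 182) = 1/(7*(18/16)*sqrt(2)/(4*sqrt(24)) - 182) = 1/(7*(18*(1/16))*sqrt(2)*(sqrt(6)/12)/4 - 182) = 1/((7/4)*(9/8)*sqrt(2)*(sqrt(6)/12) - 182) = 1/(21*sqrt(3)/64 - 182) = 1/(-182 + 21*sqrt(3)/64)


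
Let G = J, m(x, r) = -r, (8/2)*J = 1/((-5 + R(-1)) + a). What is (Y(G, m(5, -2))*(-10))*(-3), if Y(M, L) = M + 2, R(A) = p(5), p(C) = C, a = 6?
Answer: 245/4 ≈ 61.250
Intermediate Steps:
R(A) = 5
J = 1/24 (J = 1/(4*((-5 + 5) + 6)) = 1/(4*(0 + 6)) = (¼)/6 = (¼)*(⅙) = 1/24 ≈ 0.041667)
G = 1/24 ≈ 0.041667
Y(M, L) = 2 + M
(Y(G, m(5, -2))*(-10))*(-3) = ((2 + 1/24)*(-10))*(-3) = ((49/24)*(-10))*(-3) = -245/12*(-3) = 245/4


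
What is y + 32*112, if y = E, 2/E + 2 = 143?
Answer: 505346/141 ≈ 3584.0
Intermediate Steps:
E = 2/141 (E = 2/(-2 + 143) = 2/141 ≈ 0.014184)
y = 2/141 ≈ 0.014184
y + 32*112 = 2/141 + 32*112 = 2/141 + 3584 = 505346/141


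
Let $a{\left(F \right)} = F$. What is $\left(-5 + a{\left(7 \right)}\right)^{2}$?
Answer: $4$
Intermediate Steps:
$\left(-5 + a{\left(7 \right)}\right)^{2} = \left(-5 + 7\right)^{2} = 2^{2} = 4$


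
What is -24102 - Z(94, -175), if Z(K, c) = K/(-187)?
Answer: -4506980/187 ≈ -24102.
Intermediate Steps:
Z(K, c) = -K/187 (Z(K, c) = K*(-1/187) = -K/187)
-24102 - Z(94, -175) = -24102 - (-1)*94/187 = -24102 - 1*(-94/187) = -24102 + 94/187 = -4506980/187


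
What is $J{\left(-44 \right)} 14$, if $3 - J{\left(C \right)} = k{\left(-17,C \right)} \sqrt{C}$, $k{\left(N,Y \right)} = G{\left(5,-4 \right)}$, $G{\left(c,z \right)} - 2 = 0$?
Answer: $42 - 56 i \sqrt{11} \approx 42.0 - 185.73 i$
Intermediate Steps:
$G{\left(c,z \right)} = 2$ ($G{\left(c,z \right)} = 2 + 0 = 2$)
$k{\left(N,Y \right)} = 2$
$J{\left(C \right)} = 3 - 2 \sqrt{C}$
$J{\left(-44 \right)} 14 = \left(3 - 2 \sqrt{-44}\right) 14 = \left(3 - 2 \cdot 2 i \sqrt{11}\right) 14 = \left(3 - 4 i \sqrt{11}\right) 14 = 42 - 56 i \sqrt{11}$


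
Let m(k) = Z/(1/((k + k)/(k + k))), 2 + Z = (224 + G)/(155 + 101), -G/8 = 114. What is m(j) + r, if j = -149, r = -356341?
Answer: -5701531/16 ≈ -3.5635e+5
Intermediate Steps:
G = -912 (G = -8*114 = -912)
Z = -75/16 (Z = -2 + (224 - 912)/(155 + 101) = -2 - 688/256 = -2 - 688*1/256 = -2 - 43/16 = -75/16 ≈ -4.6875)
m(k) = -75/16 (m(k) = -75*(k + k)/(k + k)/16 = -75*(2*k)/((2*k))/16 = -75*(2*k)*(1/(2*k))/16 = -75/(16*(1/1)) = -75/16/1 = -75/16*1 = -75/16)
m(j) + r = -75/16 - 356341 = -5701531/16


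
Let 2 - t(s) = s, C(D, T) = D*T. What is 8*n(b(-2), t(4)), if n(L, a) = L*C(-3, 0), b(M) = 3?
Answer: 0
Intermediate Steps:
t(s) = 2 - s
n(L, a) = 0 (n(L, a) = L*(-3*0) = L*0 = 0)
8*n(b(-2), t(4)) = 8*0 = 0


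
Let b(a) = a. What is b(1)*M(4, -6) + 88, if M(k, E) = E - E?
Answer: 88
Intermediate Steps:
M(k, E) = 0
b(1)*M(4, -6) + 88 = 1*0 + 88 = 0 + 88 = 88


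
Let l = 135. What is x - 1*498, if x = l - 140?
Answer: -503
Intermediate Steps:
x = -5 (x = 135 - 140 = -5)
x - 1*498 = -5 - 1*498 = -5 - 498 = -503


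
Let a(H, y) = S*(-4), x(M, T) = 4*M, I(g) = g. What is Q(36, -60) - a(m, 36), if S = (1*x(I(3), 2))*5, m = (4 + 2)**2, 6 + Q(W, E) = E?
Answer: 174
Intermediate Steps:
Q(W, E) = -6 + E
m = 36 (m = 6**2 = 36)
S = 60 (S = (1*(4*3))*5 = (1*12)*5 = 12*5 = 60)
a(H, y) = -240 (a(H, y) = 60*(-4) = -240)
Q(36, -60) - a(m, 36) = (-6 - 60) - 1*(-240) = -66 + 240 = 174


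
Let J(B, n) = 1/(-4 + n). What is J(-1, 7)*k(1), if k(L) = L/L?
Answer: 1/3 ≈ 0.33333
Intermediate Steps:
k(L) = 1
J(-1, 7)*k(1) = 1/(-4 + 7) = 1/3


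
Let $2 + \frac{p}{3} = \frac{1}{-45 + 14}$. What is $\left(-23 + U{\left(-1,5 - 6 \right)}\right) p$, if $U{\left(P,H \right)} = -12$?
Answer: $\frac{6615}{31} \approx 213.39$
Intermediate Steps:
$p = - \frac{189}{31}$ ($p = -6 + \frac{3}{-45 + 14} = -6 + \frac{3}{-31} = -6 + 3 \left(- \frac{1}{31}\right) = -6 - \frac{3}{31} = - \frac{189}{31} \approx -6.0968$)
$\left(-23 + U{\left(-1,5 - 6 \right)}\right) p = \left(-23 - 12\right) \left(- \frac{189}{31}\right) = \left(-35\right) \left(- \frac{189}{31}\right) = \frac{6615}{31}$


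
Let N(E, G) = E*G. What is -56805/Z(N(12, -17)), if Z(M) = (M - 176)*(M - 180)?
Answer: -3787/9728 ≈ -0.38929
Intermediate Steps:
Z(M) = (-180 + M)*(-176 + M) (Z(M) = (-176 + M)*(-180 + M) = (-180 + M)*(-176 + M))
-56805/Z(N(12, -17)) = -56805/(31680 + (12*(-17))**2 - 4272*(-17)) = -56805/(31680 + (-204)**2 - 356*(-204)) = -56805/(31680 + 41616 + 72624) = -56805/145920 = -56805*1/145920 = -3787/9728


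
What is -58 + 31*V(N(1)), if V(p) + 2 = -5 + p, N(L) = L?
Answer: -244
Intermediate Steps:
V(p) = -7 + p (V(p) = -2 + (-5 + p) = -7 + p)
-58 + 31*V(N(1)) = -58 + 31*(-7 + 1) = -58 + 31*(-6) = -58 - 186 = -244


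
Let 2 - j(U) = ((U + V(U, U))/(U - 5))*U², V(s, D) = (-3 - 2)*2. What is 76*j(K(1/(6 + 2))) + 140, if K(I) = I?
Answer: 180707/624 ≈ 289.59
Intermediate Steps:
V(s, D) = -10 (V(s, D) = -5*2 = -10)
j(U) = 2 - U²*(-10 + U)/(-5 + U) (j(U) = 2 - (U - 10)/(U - 5)*U² = 2 - (-10 + U)/(-5 + U)*U² = 2 - U²*(-10 + U)/(-5 + U))
76*j(K(1/(6 + 2))) + 140 = 76*((-10 - (1/(6 + 2))³ + 2/(6 + 2) + 10*(1/(6 + 2))²)/(-5 + 1/(6 + 2))) + 140 = 76*((-10 - (1/8)³ + 2/8 + 10*(1/8)²)/(-5 + 1/8)) + 140 = 76*((-10 - (⅛)³ + 2*(⅛) + 10*(⅛)²)/(-5 + ⅛)) + 140 = 76*((-10 - 1*1/512 + ¼ + 10*(1/64))/(-39/8)) + 140 = 76*(-8*(-10 - 1/512 + ¼ + 5/32)/39) + 140 = 76*(-8/39*(-4913/512)) + 140 = 76*(4913/2496) + 140 = 93347/624 + 140 = 180707/624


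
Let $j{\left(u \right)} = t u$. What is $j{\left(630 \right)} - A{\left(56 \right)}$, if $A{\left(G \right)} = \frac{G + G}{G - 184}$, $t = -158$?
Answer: $- \frac{796313}{8} \approx -99539.0$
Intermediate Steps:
$A{\left(G \right)} = \frac{2 G}{-184 + G}$
$j{\left(u \right)} = - 158 u$
$j{\left(630 \right)} - A{\left(56 \right)} = \left(-158\right) 630 - 2 \cdot 56 \frac{1}{-184 + 56} = -99540 - 2 \cdot 56 \frac{1}{-128} = -99540 - 2 \cdot 56 \left(- \frac{1}{128}\right) = -99540 - - \frac{7}{8} = -99540 + \frac{7}{8} = - \frac{796313}{8}$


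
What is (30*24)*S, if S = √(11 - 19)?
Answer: 1440*I*√2 ≈ 2036.5*I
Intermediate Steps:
S = 2*I*√2 (S = √(-8) = 2*I*√2 ≈ 2.8284*I)
(30*24)*S = (30*24)*(2*I*√2) = 720*(2*I*√2) = 1440*I*√2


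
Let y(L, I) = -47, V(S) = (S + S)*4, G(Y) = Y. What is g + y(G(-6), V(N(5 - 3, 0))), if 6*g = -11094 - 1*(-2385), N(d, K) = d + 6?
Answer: -2997/2 ≈ -1498.5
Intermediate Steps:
N(d, K) = 6 + d
V(S) = 8*S (V(S) = (2*S)*4 = 8*S)
g = -2903/2 (g = (-11094 - 1*(-2385))/6 = (-11094 + 2385)/6 = (⅙)*(-8709) = -2903/2 ≈ -1451.5)
g + y(G(-6), V(N(5 - 3, 0))) = -2903/2 - 47 = -2997/2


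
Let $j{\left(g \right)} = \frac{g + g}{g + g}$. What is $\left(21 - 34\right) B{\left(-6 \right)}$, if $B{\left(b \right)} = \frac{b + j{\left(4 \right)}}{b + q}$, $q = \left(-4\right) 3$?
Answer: $- \frac{65}{18} \approx -3.6111$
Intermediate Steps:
$j{\left(g \right)} = 1$ ($j{\left(g \right)} = \frac{2 g}{2 g} = 2 g \frac{1}{2 g} = 1$)
$q = -12$
$B{\left(b \right)} = \frac{1 + b}{-12 + b}$ ($B{\left(b \right)} = \frac{b + 1}{b - 12} = \frac{1 + b}{-12 + b}$)
$\left(21 - 34\right) B{\left(-6 \right)} = \left(21 - 34\right) \frac{1 - 6}{-12 - 6} = - 13 \frac{1}{-18} \left(-5\right) = - 13 \left(\left(- \frac{1}{18}\right) \left(-5\right)\right) = \left(-13\right) \frac{5}{18} = - \frac{65}{18}$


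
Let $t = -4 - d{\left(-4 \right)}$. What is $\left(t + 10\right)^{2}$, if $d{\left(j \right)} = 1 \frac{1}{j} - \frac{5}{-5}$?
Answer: $\frac{441}{16} \approx 27.563$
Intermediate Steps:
$d{\left(j \right)} = 1 + \frac{1}{j}$ ($d{\left(j \right)} = \frac{1}{j} - -1 = \frac{1}{j} + 1 = 1 + \frac{1}{j}$)
$t = - \frac{19}{4}$ ($t = -4 - \frac{1 - 4}{-4} = -4 - \left(- \frac{1}{4}\right) \left(-3\right) = -4 - \frac{3}{4} = - \frac{19}{4} \approx -4.75$)
$\left(t + 10\right)^{2} = \left(- \frac{19}{4} + 10\right)^{2} = \left(\frac{21}{4}\right)^{2} = \frac{441}{16}$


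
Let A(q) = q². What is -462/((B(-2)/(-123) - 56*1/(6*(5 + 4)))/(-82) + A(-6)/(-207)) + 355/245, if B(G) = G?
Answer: 307062313/107261 ≈ 2862.8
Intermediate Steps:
-462/((B(-2)/(-123) - 56*1/(6*(5 + 4)))/(-82) + A(-6)/(-207)) + 355/245 = -462/((-2/(-123) - 56*1/(6*(5 + 4)))/(-82) + (-6)²/(-207)) + 355/245 = -462/((-2*(-1/123) - 56/(6*9))*(-1/82) + 36*(-1/207)) + 355*(1/245) = -462/((2/123 - 56/54)*(-1/82) - 4/23) + 71/49 = -462/((2/123 - 56*1/54)*(-1/82) - 4/23) + 71/49 = -462/((2/123 - 28/27)*(-1/82) - 4/23) + 71/49 = -462/(-1130/1107*(-1/82) - 4/23) + 71/49 = -462/(565/45387 - 4/23) + 71/49 = -462/(-168553/1043901) + 71/49 = -462*(-1043901/168553) + 71/49 = 6263406/2189 + 71/49 = 307062313/107261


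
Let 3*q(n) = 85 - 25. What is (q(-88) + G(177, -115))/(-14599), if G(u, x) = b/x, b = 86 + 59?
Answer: -431/335777 ≈ -0.0012836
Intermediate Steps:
b = 145
G(u, x) = 145/x
q(n) = 20 (q(n) = (85 - 25)/3 = (⅓)*60 = 20)
(q(-88) + G(177, -115))/(-14599) = (20 + 145/(-115))/(-14599) = (20 + 145*(-1/115))*(-1/14599) = (20 - 29/23)*(-1/14599) = (431/23)*(-1/14599) = -431/335777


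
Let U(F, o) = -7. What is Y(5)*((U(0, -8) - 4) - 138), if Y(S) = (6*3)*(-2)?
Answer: 5364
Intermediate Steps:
Y(S) = -36 (Y(S) = 18*(-2) = -36)
Y(5)*((U(0, -8) - 4) - 138) = -36*((-7 - 4) - 138) = -36*(-11 - 138) = -36*(-149) = 5364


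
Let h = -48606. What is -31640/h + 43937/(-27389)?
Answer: -634506931/665634867 ≈ -0.95324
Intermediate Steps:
-31640/h + 43937/(-27389) = -31640/(-48606) + 43937/(-27389) = -31640*(-1/48606) + 43937*(-1/27389) = 15820/24303 - 43937/27389 = -634506931/665634867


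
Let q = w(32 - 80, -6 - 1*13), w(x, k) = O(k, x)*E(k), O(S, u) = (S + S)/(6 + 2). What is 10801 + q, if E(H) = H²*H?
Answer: 173525/4 ≈ 43381.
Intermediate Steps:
E(H) = H³
O(S, u) = S/4 (O(S, u) = (2*S)/8 = (2*S)*(⅛) = S/4)
w(x, k) = k⁴/4 (w(x, k) = (k/4)*k³ = k⁴/4)
q = 130321/4 (q = (-6 - 1*13)⁴/4 = (-6 - 13)⁴/4 = (¼)*(-19)⁴ = (¼)*130321 = 130321/4 ≈ 32580.)
10801 + q = 10801 + 130321/4 = 173525/4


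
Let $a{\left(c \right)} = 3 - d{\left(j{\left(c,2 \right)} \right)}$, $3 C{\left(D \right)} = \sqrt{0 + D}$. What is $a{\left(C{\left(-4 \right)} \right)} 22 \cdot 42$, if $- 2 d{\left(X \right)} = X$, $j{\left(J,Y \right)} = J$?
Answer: $2772 + 308 i \approx 2772.0 + 308.0 i$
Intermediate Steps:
$C{\left(D \right)} = \frac{\sqrt{D}}{3}$ ($C{\left(D \right)} = \frac{\sqrt{0 + D}}{3} = \frac{\sqrt{D}}{3}$)
$d{\left(X \right)} = - \frac{X}{2}$
$a{\left(c \right)} = 3 + \frac{c}{2}$ ($a{\left(c \right)} = 3 - - \frac{c}{2} = 3 + \frac{c}{2}$)
$a{\left(C{\left(-4 \right)} \right)} 22 \cdot 42 = \left(3 + \frac{\frac{1}{3} \sqrt{-4}}{2}\right) 22 \cdot 42 = \left(3 + \frac{\frac{1}{3} \cdot 2 i}{2}\right) 22 \cdot 42 = \left(3 + \frac{\frac{2}{3} i}{2}\right) 22 \cdot 42 = \left(3 + \frac{i}{3}\right) 22 \cdot 42 = \left(66 + \frac{22 i}{3}\right) 42 = 2772 + 308 i$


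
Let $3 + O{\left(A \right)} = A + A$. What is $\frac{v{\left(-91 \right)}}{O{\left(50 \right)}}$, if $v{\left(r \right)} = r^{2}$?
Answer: $\frac{8281}{97} \approx 85.371$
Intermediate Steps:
$O{\left(A \right)} = -3 + 2 A$ ($O{\left(A \right)} = -3 + \left(A + A\right) = -3 + 2 A$)
$\frac{v{\left(-91 \right)}}{O{\left(50 \right)}} = \frac{\left(-91\right)^{2}}{-3 + 2 \cdot 50} = \frac{8281}{-3 + 100} = \frac{8281}{97}$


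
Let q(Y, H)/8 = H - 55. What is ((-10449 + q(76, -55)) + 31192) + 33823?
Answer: 53686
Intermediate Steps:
q(Y, H) = -440 + 8*H (q(Y, H) = 8*(H - 55) = 8*(-55 + H) = -440 + 8*H)
((-10449 + q(76, -55)) + 31192) + 33823 = ((-10449 + (-440 + 8*(-55))) + 31192) + 33823 = ((-10449 + (-440 - 440)) + 31192) + 33823 = ((-10449 - 880) + 31192) + 33823 = (-11329 + 31192) + 33823 = 19863 + 33823 = 53686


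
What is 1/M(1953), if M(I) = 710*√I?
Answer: √217/462210 ≈ 3.1871e-5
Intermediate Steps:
1/M(1953) = 1/(710*√1953) = 1/(710*(3*√217)) = 1/(2130*√217) = √217/462210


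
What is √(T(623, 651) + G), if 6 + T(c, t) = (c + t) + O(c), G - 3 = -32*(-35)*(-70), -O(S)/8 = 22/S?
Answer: I*√29936111289/623 ≈ 277.72*I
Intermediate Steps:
O(S) = -176/S
G = -78397 (G = 3 - 32*(-35)*(-70) = 3 + 1120*(-70) = 3 - 78400 = -78397)
T(c, t) = -6 + c + t - 176/c (T(c, t) = -6 + ((c + t) - 176/c) = -6 + (c + t - 176/c) = -6 + c + t - 176/c)
√(T(623, 651) + G) = √((-6 + 623 + 651 - 176/623) - 78397) = √(789788/623 - 78397) = √(-48051543/623) = I*√29936111289/623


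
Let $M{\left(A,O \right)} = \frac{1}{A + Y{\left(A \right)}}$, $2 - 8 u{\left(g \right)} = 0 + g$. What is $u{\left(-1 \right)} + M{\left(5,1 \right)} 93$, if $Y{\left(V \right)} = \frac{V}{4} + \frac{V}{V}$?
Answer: $\frac{3063}{232} \approx 13.203$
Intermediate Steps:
$u{\left(g \right)} = \frac{1}{4} - \frac{g}{8}$ ($u{\left(g \right)} = \frac{1}{4} - \frac{0 + g}{8} = \frac{1}{4} - \frac{g}{8}$)
$Y{\left(V \right)} = 1 + \frac{V}{4}$ ($Y{\left(V \right)} = V \frac{1}{4} + 1 = \frac{V}{4} + 1 = 1 + \frac{V}{4}$)
$M{\left(A,O \right)} = \frac{1}{1 + \frac{5 A}{4}}$ ($M{\left(A,O \right)} = \frac{1}{A + \left(1 + \frac{A}{4}\right)} = \frac{1}{1 + \frac{5 A}{4}}$)
$u{\left(-1 \right)} + M{\left(5,1 \right)} 93 = \left(\frac{1}{4} - - \frac{1}{8}\right) + \frac{4}{4 + 5 \cdot 5} \cdot 93 = \left(\frac{1}{4} + \frac{1}{8}\right) + \frac{4}{4 + 25} \cdot 93 = \frac{3}{8} + \frac{4}{29} \cdot 93 = \frac{3}{8} + \frac{372}{29} = \frac{3063}{232}$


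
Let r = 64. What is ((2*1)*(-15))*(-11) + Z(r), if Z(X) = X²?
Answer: 4426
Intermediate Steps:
((2*1)*(-15))*(-11) + Z(r) = ((2*1)*(-15))*(-11) + 64² = (2*(-15))*(-11) + 4096 = -30*(-11) + 4096 = 330 + 4096 = 4426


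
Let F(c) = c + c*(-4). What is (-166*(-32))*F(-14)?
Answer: 223104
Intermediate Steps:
F(c) = -3*c (F(c) = c - 4*c = -3*c)
(-166*(-32))*F(-14) = (-166*(-32))*(-3*(-14)) = 5312*42 = 223104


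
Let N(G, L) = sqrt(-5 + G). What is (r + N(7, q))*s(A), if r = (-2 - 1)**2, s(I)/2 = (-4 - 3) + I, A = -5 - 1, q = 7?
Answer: -234 - 26*sqrt(2) ≈ -270.77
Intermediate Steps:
A = -6
s(I) = -14 + 2*I (s(I) = 2*((-4 - 3) + I) = 2*(-7 + I) = -14 + 2*I)
r = 9 (r = (-3)**2 = 9)
(r + N(7, q))*s(A) = (9 + sqrt(-5 + 7))*(-14 + 2*(-6)) = (9 + sqrt(2))*(-14 - 12) = (9 + sqrt(2))*(-26) = -234 - 26*sqrt(2)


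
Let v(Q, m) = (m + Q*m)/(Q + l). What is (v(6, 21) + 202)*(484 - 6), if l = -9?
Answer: 73134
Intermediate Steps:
v(Q, m) = (m + Q*m)/(-9 + Q) (v(Q, m) = (m + Q*m)/(Q - 9) = (m + Q*m)/(-9 + Q))
(v(6, 21) + 202)*(484 - 6) = (21*(1 + 6)/(-9 + 6) + 202)*(484 - 6) = (21*7/(-3) + 202)*478 = (21*(-⅓)*7 + 202)*478 = (-49 + 202)*478 = 153*478 = 73134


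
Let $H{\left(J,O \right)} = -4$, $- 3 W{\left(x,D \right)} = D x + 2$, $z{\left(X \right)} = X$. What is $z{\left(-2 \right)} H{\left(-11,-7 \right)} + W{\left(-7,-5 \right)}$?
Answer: $- \frac{13}{3} \approx -4.3333$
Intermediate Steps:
$W{\left(x,D \right)} = - \frac{2}{3} - \frac{D x}{3}$ ($W{\left(x,D \right)} = - \frac{D x + 2}{3} = - \frac{2 + D x}{3} = - \frac{2}{3} - \frac{D x}{3}$)
$z{\left(-2 \right)} H{\left(-11,-7 \right)} + W{\left(-7,-5 \right)} = \left(-2\right) \left(-4\right) - \left(\frac{2}{3} - - \frac{35}{3}\right) = 8 - \frac{37}{3} = - \frac{13}{3}$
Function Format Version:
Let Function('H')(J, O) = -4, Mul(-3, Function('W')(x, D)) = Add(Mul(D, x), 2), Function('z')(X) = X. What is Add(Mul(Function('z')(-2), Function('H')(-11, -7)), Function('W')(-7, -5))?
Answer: Rational(-13, 3) ≈ -4.3333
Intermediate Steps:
Function('W')(x, D) = Add(Rational(-2, 3), Mul(Rational(-1, 3), D, x)) (Function('W')(x, D) = Mul(Rational(-1, 3), Add(Mul(D, x), 2)) = Mul(Rational(-1, 3), Add(2, Mul(D, x))) = Add(Rational(-2, 3), Mul(Rational(-1, 3), D, x)))
Add(Mul(Function('z')(-2), Function('H')(-11, -7)), Function('W')(-7, -5)) = Add(Mul(-2, -4), Add(Rational(-2, 3), Mul(Rational(-1, 3), -5, -7))) = Add(8, Add(Rational(-2, 3), Rational(-35, 3))) = Add(8, Rational(-37, 3)) = Rational(-13, 3)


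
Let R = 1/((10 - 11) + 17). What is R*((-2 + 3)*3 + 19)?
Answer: 11/8 ≈ 1.3750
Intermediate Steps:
R = 1/16 (R = 1/(-1 + 17) = 1/16 ≈ 0.062500)
R*((-2 + 3)*3 + 19) = ((-2 + 3)*3 + 19)/16 = (1*3 + 19)/16 = (3 + 19)/16 = (1/16)*22 = 11/8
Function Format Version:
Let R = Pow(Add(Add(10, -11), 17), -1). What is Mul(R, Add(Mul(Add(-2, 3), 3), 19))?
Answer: Rational(11, 8) ≈ 1.3750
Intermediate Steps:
R = Rational(1, 16) (R = Pow(Add(-1, 17), -1) = Pow(16, -1) = Rational(1, 16) ≈ 0.062500)
Mul(R, Add(Mul(Add(-2, 3), 3), 19)) = Mul(Rational(1, 16), Add(Mul(Add(-2, 3), 3), 19)) = Mul(Rational(1, 16), Add(Mul(1, 3), 19)) = Mul(Rational(1, 16), Add(3, 19)) = Mul(Rational(1, 16), 22) = Rational(11, 8)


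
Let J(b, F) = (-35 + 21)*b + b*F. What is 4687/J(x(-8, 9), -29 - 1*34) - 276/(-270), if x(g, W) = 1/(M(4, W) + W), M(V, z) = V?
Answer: -2738353/3465 ≈ -790.29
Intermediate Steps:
x(g, W) = 1/(4 + W)
J(b, F) = -14*b + F*b
4687/J(x(-8, 9), -29 - 1*34) - 276/(-270) = 4687/(((-14 + (-29 - 1*34))/(4 + 9))) - 276/(-270) = 4687/(((-14 + (-29 - 34))/13)) - 276*(-1/270) = 4687/(((-14 - 63)/13)) + 46/45 = 4687/(((1/13)*(-77))) + 46/45 = 4687/(-77/13) + 46/45 = 4687*(-13/77) + 46/45 = -60931/77 + 46/45 = -2738353/3465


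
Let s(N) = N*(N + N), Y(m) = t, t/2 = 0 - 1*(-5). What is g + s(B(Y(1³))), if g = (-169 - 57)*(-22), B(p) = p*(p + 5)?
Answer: 49972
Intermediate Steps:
t = 10 (t = 2*(0 - 1*(-5)) = 2*(0 + 5) = 2*5 = 10)
Y(m) = 10
B(p) = p*(5 + p)
s(N) = 2*N² (s(N) = N*(2*N) = 2*N²)
g = 4972 (g = -226*(-22) = 4972)
g + s(B(Y(1³))) = 4972 + 2*(10*(5 + 10))² = 4972 + 2*(10*15)² = 4972 + 2*150² = 4972 + 2*22500 = 4972 + 45000 = 49972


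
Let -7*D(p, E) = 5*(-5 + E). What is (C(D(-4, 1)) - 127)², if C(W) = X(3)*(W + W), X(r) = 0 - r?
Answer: 1018081/49 ≈ 20777.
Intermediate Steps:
D(p, E) = 25/7 - 5*E/7 (D(p, E) = -5*(-5 + E)/7 = -(-25 + 5*E)/7 = 25/7 - 5*E/7)
X(r) = -r
C(W) = -6*W (C(W) = (-1*3)*(W + W) = -6*W)
(C(D(-4, 1)) - 127)² = (-6*(25/7 - 5/7*1) - 127)² = (-6*(25/7 - 5/7) - 127)² = (-6*20/7 - 127)² = (-120/7 - 127)² = (-1009/7)² = 1018081/49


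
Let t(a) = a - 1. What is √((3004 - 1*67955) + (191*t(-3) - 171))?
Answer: I*√65886 ≈ 256.68*I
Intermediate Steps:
t(a) = -1 + a
√((3004 - 1*67955) + (191*t(-3) - 171)) = √((3004 - 1*67955) + (191*(-1 - 3) - 171)) = √((3004 - 67955) + (191*(-4) - 171)) = √(-64951 + (-764 - 171)) = √(-64951 - 935) = √(-65886) = I*√65886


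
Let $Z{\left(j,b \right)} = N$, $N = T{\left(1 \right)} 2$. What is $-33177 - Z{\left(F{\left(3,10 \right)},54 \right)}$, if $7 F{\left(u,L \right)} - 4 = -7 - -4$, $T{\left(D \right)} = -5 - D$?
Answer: $-33165$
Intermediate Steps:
$N = -12$ ($N = \left(-5 - 1\right) 2 = \left(-6\right) 2 = -12$)
$F{\left(u,L \right)} = \frac{1}{7}$ ($F{\left(u,L \right)} = \frac{4}{7} + \frac{-7 - -4}{7} = \frac{4}{7} + \frac{-7 + 4}{7} = \frac{4}{7} + \frac{1}{7} \left(-3\right) = \frac{4}{7} - \frac{3}{7} = \frac{1}{7}$)
$Z{\left(j,b \right)} = -12$
$-33177 - Z{\left(F{\left(3,10 \right)},54 \right)} = -33177 - -12 = -33177 + 12 = -33165$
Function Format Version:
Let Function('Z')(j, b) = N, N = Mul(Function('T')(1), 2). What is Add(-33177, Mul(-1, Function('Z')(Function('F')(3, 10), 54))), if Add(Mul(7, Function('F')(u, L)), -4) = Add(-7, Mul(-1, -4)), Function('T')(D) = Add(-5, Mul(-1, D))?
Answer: -33165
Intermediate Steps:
N = -12 (N = Mul(Add(-5, Mul(-1, 1)), 2) = Mul(Add(-5, -1), 2) = Mul(-6, 2) = -12)
Function('F')(u, L) = Rational(1, 7) (Function('F')(u, L) = Add(Rational(4, 7), Mul(Rational(1, 7), Add(-7, Mul(-1, -4)))) = Add(Rational(4, 7), Mul(Rational(1, 7), Add(-7, 4))) = Add(Rational(4, 7), Mul(Rational(1, 7), -3)) = Add(Rational(4, 7), Rational(-3, 7)) = Rational(1, 7))
Function('Z')(j, b) = -12
Add(-33177, Mul(-1, Function('Z')(Function('F')(3, 10), 54))) = Add(-33177, Mul(-1, -12)) = Add(-33177, 12) = -33165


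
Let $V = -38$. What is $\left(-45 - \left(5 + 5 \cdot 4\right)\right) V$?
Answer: $2660$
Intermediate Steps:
$\left(-45 - \left(5 + 5 \cdot 4\right)\right) V = \left(-45 - \left(5 + 5 \cdot 4\right)\right) \left(-38\right) = \left(-45 - 25\right) \left(-38\right) = \left(-70\right) \left(-38\right) = 2660$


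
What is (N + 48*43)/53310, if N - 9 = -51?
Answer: 337/8885 ≈ 0.037929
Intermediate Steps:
N = -42 (N = 9 - 51 = -42)
(N + 48*43)/53310 = (-42 + 48*43)/53310 = (-42 + 2064)*(1/53310) = 2022*(1/53310) = 337/8885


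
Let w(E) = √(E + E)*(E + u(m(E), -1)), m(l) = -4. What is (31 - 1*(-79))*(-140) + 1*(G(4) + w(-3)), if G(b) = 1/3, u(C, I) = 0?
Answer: -46199/3 - 3*I*√6 ≈ -15400.0 - 7.3485*I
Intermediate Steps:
G(b) = ⅓
w(E) = √2*E^(3/2) (w(E) = √(E + E)*(E + 0) = √(2*E)*E = (√2*√E)*E = √2*E^(3/2))
(31 - 1*(-79))*(-140) + 1*(G(4) + w(-3)) = (31 - 1*(-79))*(-140) + 1*(⅓ + √2*(-3)^(3/2)) = (31 + 79)*(-140) + 1*(⅓ + √2*(-3*I*√3)) = 110*(-140) + 1*(⅓ - 3*I*√6) = -15400 + (⅓ - 3*I*√6) = -46199/3 - 3*I*√6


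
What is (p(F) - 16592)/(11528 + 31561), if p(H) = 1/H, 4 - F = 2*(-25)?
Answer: -895967/2326806 ≈ -0.38506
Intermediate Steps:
F = 54 (F = 4 - 2*(-25) = 4 - 1*(-50) = 4 + 50 = 54)
(p(F) - 16592)/(11528 + 31561) = (1/54 - 16592)/(11528 + 31561) = (1/54 - 16592)/43089 = -895967/54*1/43089 = -895967/2326806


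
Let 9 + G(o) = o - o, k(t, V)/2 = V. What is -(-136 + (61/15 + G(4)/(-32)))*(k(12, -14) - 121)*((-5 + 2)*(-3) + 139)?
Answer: -348383009/120 ≈ -2.9032e+6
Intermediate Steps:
k(t, V) = 2*V
G(o) = -9 (G(o) = -9 + (o - o) = -9 + 0 = -9)
-(-136 + (61/15 + G(4)/(-32)))*(k(12, -14) - 121)*((-5 + 2)*(-3) + 139) = -(-136 + (61/15 - 9/(-32)))*(2*(-14) - 121)*((-5 + 2)*(-3) + 139) = -(-136 + (61*(1/15) - 9*(-1/32)))*(-28 - 121)*(-3*(-3) + 139) = -(-136 + (61/15 + 9/32))*(-149)*(9 + 139) = -(-136 + 2087/480)*(-149)*148 = -(-63193/480*(-149))*148 = -9415757*148/480 = -1*348383009/120 = -348383009/120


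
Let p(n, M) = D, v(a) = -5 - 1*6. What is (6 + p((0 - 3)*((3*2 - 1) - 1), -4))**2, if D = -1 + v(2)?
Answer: 36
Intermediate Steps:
v(a) = -11 (v(a) = -5 - 6 = -11)
D = -12 (D = -1 - 11 = -12)
p(n, M) = -12
(6 + p((0 - 3)*((3*2 - 1) - 1), -4))**2 = (6 - 12)**2 = (-6)**2 = 36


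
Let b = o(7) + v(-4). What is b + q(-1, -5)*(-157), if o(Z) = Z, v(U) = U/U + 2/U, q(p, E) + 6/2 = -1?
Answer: 1271/2 ≈ 635.50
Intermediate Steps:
q(p, E) = -4 (q(p, E) = -3 - 1 = -4)
v(U) = 1 + 2/U
b = 15/2 (b = 7 + (2 - 4)/(-4) = 7 - 1/4*(-2) = 7 + 1/2 = 15/2 ≈ 7.5000)
b + q(-1, -5)*(-157) = 15/2 - 4*(-157) = 15/2 + 628 = 1271/2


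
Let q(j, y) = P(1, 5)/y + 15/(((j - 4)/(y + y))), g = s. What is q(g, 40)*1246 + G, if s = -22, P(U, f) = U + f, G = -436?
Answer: -7508383/130 ≈ -57757.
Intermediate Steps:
g = -22
q(j, y) = 6/y + 30*y/(-4 + j) (q(j, y) = (1 + 5)/y + 15/(((j - 4)/(y + y))) = 6/y + 15/(((-4 + j)/((2*y)))) = 6/y + 15/(((-4 + j)*(1/(2*y)))) = 6/y + 15/(((-4 + j)/(2*y))) = 6/y + 15*(2*y/(-4 + j)) = 6/y + 30*y/(-4 + j))
q(g, 40)*1246 + G = (6*(-4 - 22 + 5*40**2)/(40*(-4 - 22)))*1246 - 436 = (6*(1/40)*(-4 - 22 + 5*1600)/(-26))*1246 - 436 = (6*(1/40)*(-1/26)*(-4 - 22 + 8000))*1246 - 436 = (6*(1/40)*(-1/26)*7974)*1246 - 436 = -11961/260*1246 - 436 = -7451703/130 - 436 = -7508383/130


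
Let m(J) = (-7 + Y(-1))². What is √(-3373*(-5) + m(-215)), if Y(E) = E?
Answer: 9*√209 ≈ 130.11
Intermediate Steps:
m(J) = 64 (m(J) = (-7 - 1)² = (-8)² = 64)
√(-3373*(-5) + m(-215)) = √(-3373*(-5) + 64) = √(16865 + 64) = √16929 = 9*√209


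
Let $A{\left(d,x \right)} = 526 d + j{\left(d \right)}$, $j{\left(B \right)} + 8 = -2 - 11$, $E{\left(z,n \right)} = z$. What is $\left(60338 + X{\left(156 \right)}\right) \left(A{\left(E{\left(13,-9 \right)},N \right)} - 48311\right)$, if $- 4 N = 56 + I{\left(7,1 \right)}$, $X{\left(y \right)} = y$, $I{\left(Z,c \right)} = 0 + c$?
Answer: $-2510138036$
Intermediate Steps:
$j{\left(B \right)} = -21$ ($j{\left(B \right)} = -8 - 13 = -21$)
$I{\left(Z,c \right)} = c$
$N = - \frac{57}{4}$ ($N = - \frac{56 + 1}{4} = \left(- \frac{1}{4}\right) 57 = - \frac{57}{4} \approx -14.25$)
$A{\left(d,x \right)} = -21 + 526 d$ ($A{\left(d,x \right)} = 526 d - 21 = -21 + 526 d$)
$\left(60338 + X{\left(156 \right)}\right) \left(A{\left(E{\left(13,-9 \right)},N \right)} - 48311\right) = \left(60338 + 156\right) \left(\left(-21 + 526 \cdot 13\right) - 48311\right) = 60494 \left(\left(-21 + 6838\right) - 48311\right) = 60494 \left(6817 - 48311\right) = 60494 \left(-41494\right) = -2510138036$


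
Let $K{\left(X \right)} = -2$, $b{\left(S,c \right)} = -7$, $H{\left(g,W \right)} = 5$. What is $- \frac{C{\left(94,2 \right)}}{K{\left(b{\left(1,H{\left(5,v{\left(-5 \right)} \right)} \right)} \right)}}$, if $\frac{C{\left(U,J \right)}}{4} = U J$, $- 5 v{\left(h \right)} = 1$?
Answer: $376$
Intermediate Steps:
$v{\left(h \right)} = - \frac{1}{5}$ ($v{\left(h \right)} = \left(- \frac{1}{5}\right) 1 = - \frac{1}{5}$)
$C{\left(U,J \right)} = 4 J U$ ($C{\left(U,J \right)} = 4 U J = 4 J U$)
$- \frac{C{\left(94,2 \right)}}{K{\left(b{\left(1,H{\left(5,v{\left(-5 \right)} \right)} \right)} \right)}} = - \frac{4 \cdot 2 \cdot 94}{-2} = - \frac{752 \left(-1\right)}{2} = \left(-1\right) \left(-376\right) = 376$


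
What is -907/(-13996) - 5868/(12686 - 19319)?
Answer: 9793851/10315052 ≈ 0.94947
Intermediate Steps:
-907/(-13996) - 5868/(12686 - 19319) = -907*(-1/13996) - 5868/(-6633) = 907/13996 - 5868*(-1/6633) = 907/13996 + 652/737 = 9793851/10315052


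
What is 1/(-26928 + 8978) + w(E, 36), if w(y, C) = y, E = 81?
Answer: 1453949/17950 ≈ 81.000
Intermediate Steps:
1/(-26928 + 8978) + w(E, 36) = 1/(-26928 + 8978) + 81 = 1/(-17950) + 81 = -1/17950 + 81 = 1453949/17950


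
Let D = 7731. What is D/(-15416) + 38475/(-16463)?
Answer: -720406053/253793608 ≈ -2.8386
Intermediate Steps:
D/(-15416) + 38475/(-16463) = 7731/(-15416) + 38475/(-16463) = 7731*(-1/15416) + 38475*(-1/16463) = -7731/15416 - 38475/16463 = -720406053/253793608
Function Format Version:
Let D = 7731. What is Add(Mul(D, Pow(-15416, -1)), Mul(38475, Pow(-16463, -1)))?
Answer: Rational(-720406053, 253793608) ≈ -2.8386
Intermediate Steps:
Add(Mul(D, Pow(-15416, -1)), Mul(38475, Pow(-16463, -1))) = Add(Mul(7731, Pow(-15416, -1)), Mul(38475, Pow(-16463, -1))) = Add(Mul(7731, Rational(-1, 15416)), Mul(38475, Rational(-1, 16463))) = Add(Rational(-7731, 15416), Rational(-38475, 16463)) = Rational(-720406053, 253793608)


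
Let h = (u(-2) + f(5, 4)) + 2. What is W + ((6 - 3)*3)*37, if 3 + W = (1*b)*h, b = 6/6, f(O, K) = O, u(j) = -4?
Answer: 333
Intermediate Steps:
b = 1 (b = 6*(⅙) = 1)
h = 3 (h = (-4 + 5) + 2 = 1 + 2 = 3)
W = 0 (W = -3 + (1*1)*3 = -3 + 1*3 = -3 + 3 = 0)
W + ((6 - 3)*3)*37 = 0 + ((6 - 3)*3)*37 = 0 + (3*3)*37 = 0 + 9*37 = 0 + 333 = 333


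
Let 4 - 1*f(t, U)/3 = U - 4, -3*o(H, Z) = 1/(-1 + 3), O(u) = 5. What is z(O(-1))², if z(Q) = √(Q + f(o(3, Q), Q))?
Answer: 14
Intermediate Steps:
o(H, Z) = -⅙ (o(H, Z) = -1/(3*(-1 + 3)) = -⅓/2 = -⅓*½ = -⅙)
f(t, U) = 24 - 3*U (f(t, U) = 12 - 3*(U - 4) = 12 - 3*(-4 + U) = 12 + (12 - 3*U) = 24 - 3*U)
z(Q) = √(24 - 2*Q) (z(Q) = √(Q + (24 - 3*Q)) = √(24 - 2*Q))
z(O(-1))² = (√(24 - 2*5))² = (√(24 - 10))² = (√14)² = 14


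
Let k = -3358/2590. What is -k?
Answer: 1679/1295 ≈ 1.2965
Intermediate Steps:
k = -1679/1295 (k = -3358*1/2590 = -1679/1295 ≈ -1.2965)
-k = -1*(-1679/1295) = 1679/1295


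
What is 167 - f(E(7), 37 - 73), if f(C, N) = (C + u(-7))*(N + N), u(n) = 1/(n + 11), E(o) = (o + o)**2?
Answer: 14297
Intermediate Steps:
E(o) = 4*o**2 (E(o) = (2*o)**2 = 4*o**2)
u(n) = 1/(11 + n)
f(C, N) = 2*N*(1/4 + C) (f(C, N) = (C + 1/(11 - 7))*(N + N) = (C + 1/4)*(2*N) = (1/4 + C)*(2*N) = 2*N*(1/4 + C))
167 - f(E(7), 37 - 73) = 167 - (37 - 73)*(1 + 4*(4*7**2))/2 = 167 - (-36)*(1 + 4*(4*49))/2 = 167 - (-36)*(1 + 4*196)/2 = 167 - (-36)*(1 + 784)/2 = 167 - (-36)*785/2 = 167 - 1*(-14130) = 167 + 14130 = 14297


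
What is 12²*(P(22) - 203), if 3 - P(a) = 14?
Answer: -30816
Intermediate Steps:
P(a) = -11 (P(a) = 3 - 1*14 = 3 - 14 = -11)
12²*(P(22) - 203) = 12²*(-11 - 203) = 144*(-214) = -30816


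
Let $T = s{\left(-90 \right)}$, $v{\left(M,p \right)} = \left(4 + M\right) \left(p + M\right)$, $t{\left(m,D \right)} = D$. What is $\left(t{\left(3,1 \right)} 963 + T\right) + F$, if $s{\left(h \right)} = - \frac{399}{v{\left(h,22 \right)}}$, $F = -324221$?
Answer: $- \frac{1890413183}{5848} \approx -3.2326 \cdot 10^{5}$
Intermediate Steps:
$v{\left(M,p \right)} = \left(4 + M\right) \left(M + p\right)$
$s{\left(h \right)} = - \frac{399}{88 + h^{2} + 26 h}$ ($s{\left(h \right)} = - \frac{399}{h^{2} + 4 h + 4 \cdot 22 + h 22} = - \frac{399}{h^{2} + 4 h + 88 + 22 h} = - \frac{399}{88 + h^{2} + 26 h}$)
$T = - \frac{399}{5848}$ ($T = - \frac{399}{88 + \left(-90\right)^{2} + 26 \left(-90\right)} = - \frac{399}{88 + 8100 - 2340} = - \frac{399}{5848} \approx -0.068228$)
$\left(t{\left(3,1 \right)} 963 + T\right) + F = \left(1 \cdot 963 - \frac{399}{5848}\right) - 324221 = \left(963 - \frac{399}{5848}\right) - 324221 = \frac{5631225}{5848} - 324221 = - \frac{1890413183}{5848}$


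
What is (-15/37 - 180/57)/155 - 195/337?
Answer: -4418472/7344241 ≈ -0.60162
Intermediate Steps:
(-15/37 - 180/57)/155 - 195/337 = (-15*1/37 - 180*1/57)*(1/155) - 195*1/337 = (-15/37 - 60/19)*(1/155) - 195/337 = -2505/703*1/155 - 195/337 = -501/21793 - 195/337 = -4418472/7344241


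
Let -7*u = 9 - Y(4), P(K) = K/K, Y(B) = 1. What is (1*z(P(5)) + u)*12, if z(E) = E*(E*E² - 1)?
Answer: -96/7 ≈ -13.714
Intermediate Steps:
P(K) = 1
z(E) = E*(-1 + E³) (z(E) = E*(E³ - 1) = E*(-1 + E³))
u = -8/7 (u = -(9 - 1*1)/7 = -(9 - 1)/7 = -⅐*8 = -8/7 ≈ -1.1429)
(1*z(P(5)) + u)*12 = (1*(1⁴ - 1*1) - 8/7)*12 = (1*(1 - 1) - 8/7)*12 = (1*0 - 8/7)*12 = (0 - 8/7)*12 = -8/7*12 = -96/7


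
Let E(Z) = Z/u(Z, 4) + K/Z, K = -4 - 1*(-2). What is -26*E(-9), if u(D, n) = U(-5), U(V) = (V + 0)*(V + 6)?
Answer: -2366/45 ≈ -52.578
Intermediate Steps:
K = -2 (K = -4 + 2 = -2)
U(V) = V*(6 + V)
u(D, n) = -5 (u(D, n) = -5*(6 - 5) = -5*1 = -5)
E(Z) = -2/Z - Z/5 (E(Z) = Z/(-5) - 2/Z = Z*(-1/5) - 2/Z = -Z/5 - 2/Z = -2/Z - Z/5)
-26*E(-9) = -26*(-2/(-9) - 1/5*(-9)) = -26*(-2*(-1/9) + 9/5) = -26*(2/9 + 9/5) = -26*91/45 = -2366/45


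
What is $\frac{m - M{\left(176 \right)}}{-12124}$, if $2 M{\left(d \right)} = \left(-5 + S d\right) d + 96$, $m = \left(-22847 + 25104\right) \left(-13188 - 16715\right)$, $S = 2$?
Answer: $\frac{67521655}{12124} \approx 5569.3$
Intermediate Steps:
$m = -67491071$ ($m = 2257 \left(-29903\right) = -67491071$)
$M{\left(d \right)} = 48 + \frac{d \left(-5 + 2 d\right)}{2}$ ($M{\left(d \right)} = \frac{\left(-5 + 2 d\right) d + 96}{2} = \frac{d \left(-5 + 2 d\right) + 96}{2} = \frac{96 + d \left(-5 + 2 d\right)}{2} = 48 + \frac{d \left(-5 + 2 d\right)}{2}$)
$\frac{m - M{\left(176 \right)}}{-12124} = \frac{-67491071 - \left(48 + 176^{2} - 440\right)}{-12124} = \left(-67491071 - \left(48 + 30976 - 440\right)\right) \left(- \frac{1}{12124}\right) = \left(-67491071 - 30584\right) \left(- \frac{1}{12124}\right) = \left(-67521655\right) \left(- \frac{1}{12124}\right) = \frac{67521655}{12124}$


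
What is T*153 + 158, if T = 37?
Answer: 5819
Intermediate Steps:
T*153 + 158 = 37*153 + 158 = 5661 + 158 = 5819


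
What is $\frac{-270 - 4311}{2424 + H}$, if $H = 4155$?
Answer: $- \frac{509}{731} \approx -0.69631$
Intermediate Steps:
$\frac{-270 - 4311}{2424 + H} = \frac{-270 - 4311}{2424 + 4155} = - \frac{4581}{6579} = \left(-4581\right) \frac{1}{6579} = - \frac{509}{731}$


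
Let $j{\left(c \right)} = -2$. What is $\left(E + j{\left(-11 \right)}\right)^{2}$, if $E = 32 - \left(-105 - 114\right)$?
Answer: $62001$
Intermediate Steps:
$E = 251$ ($E = 32 - \left(-105 - 114\right) = 32 - -219 = 32 + 219 = 251$)
$\left(E + j{\left(-11 \right)}\right)^{2} = \left(251 - 2\right)^{2} = 249^{2} = 62001$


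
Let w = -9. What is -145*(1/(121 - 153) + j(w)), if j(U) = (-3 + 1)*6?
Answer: 55825/32 ≈ 1744.5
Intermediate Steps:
j(U) = -12 (j(U) = -2*6 = -12)
-145*(1/(121 - 153) + j(w)) = -145*(1/(121 - 153) - 12) = -145*(1/(-32) - 12) = -145*(-1/32 - 12) = -145*(-385/32) = 55825/32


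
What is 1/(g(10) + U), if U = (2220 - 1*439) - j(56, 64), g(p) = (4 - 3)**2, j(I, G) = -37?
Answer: 1/1819 ≈ 0.00054975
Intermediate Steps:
g(p) = 1 (g(p) = 1**2 = 1)
U = 1818 (U = (2220 - 1*439) - 1*(-37) = (2220 - 439) + 37 = 1781 + 37 = 1818)
1/(g(10) + U) = 1/(1 + 1818) = 1/1819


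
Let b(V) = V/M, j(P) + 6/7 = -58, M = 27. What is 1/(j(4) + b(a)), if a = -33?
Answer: -63/3785 ≈ -0.016645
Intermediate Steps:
j(P) = -412/7 (j(P) = -6/7 - 58 = -412/7)
b(V) = V/27
1/(j(4) + b(a)) = 1/(-412/7 + (1/27)*(-33)) = 1/(-412/7 - 11/9) = 1/(-3785/63) = -63/3785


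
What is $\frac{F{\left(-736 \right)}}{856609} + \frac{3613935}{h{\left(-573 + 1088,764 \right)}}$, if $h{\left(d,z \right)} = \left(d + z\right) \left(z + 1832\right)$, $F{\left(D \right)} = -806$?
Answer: $\frac{237927161347}{218783473612} \approx 1.0875$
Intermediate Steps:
$h{\left(d,z \right)} = \left(1832 + z\right) \left(d + z\right)$ ($h{\left(d,z \right)} = \left(d + z\right) \left(1832 + z\right) = \left(1832 + z\right) \left(d + z\right)$)
$\frac{F{\left(-736 \right)}}{856609} + \frac{3613935}{h{\left(-573 + 1088,764 \right)}} = - \frac{806}{856609} + \frac{3613935}{764^{2} + 1832 \left(-573 + 1088\right) + 1832 \cdot 764 + \left(-573 + 1088\right) 764} = \left(-806\right) \frac{1}{856609} + \frac{3613935}{583696 + 1832 \cdot 515 + 1399648 + 515 \cdot 764} = - \frac{62}{65893} + \frac{3613935}{583696 + 943480 + 1399648 + 393460} = - \frac{62}{65893} + \frac{3613935}{3320284} = \frac{237927161347}{218783473612}$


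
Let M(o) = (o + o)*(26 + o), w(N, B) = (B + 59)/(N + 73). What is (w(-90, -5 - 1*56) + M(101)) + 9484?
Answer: 597348/17 ≈ 35138.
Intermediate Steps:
w(N, B) = (59 + B)/(73 + N)
M(o) = 2*o*(26 + o) (M(o) = (2*o)*(26 + o) = 2*o*(26 + o))
(w(-90, -5 - 1*56) + M(101)) + 9484 = ((59 + (-5 - 1*56))/(73 - 90) + 2*101*(26 + 101)) + 9484 = ((59 + (-5 - 56))/(-17) + 2*101*127) + 9484 = (-(59 - 61)/17 + 25654) + 9484 = (-1/17*(-2) + 25654) + 9484 = (2/17 + 25654) + 9484 = 436120/17 + 9484 = 597348/17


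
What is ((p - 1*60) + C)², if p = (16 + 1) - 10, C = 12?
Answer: 1681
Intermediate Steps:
p = 7 (p = 17 - 10 = 7)
((p - 1*60) + C)² = ((7 - 1*60) + 12)² = ((7 - 60) + 12)² = (-53 + 12)² = (-41)² = 1681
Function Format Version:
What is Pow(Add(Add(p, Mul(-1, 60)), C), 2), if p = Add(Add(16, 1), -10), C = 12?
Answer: 1681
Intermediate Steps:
p = 7 (p = Add(17, -10) = 7)
Pow(Add(Add(p, Mul(-1, 60)), C), 2) = Pow(Add(Add(7, Mul(-1, 60)), 12), 2) = Pow(Add(Add(7, -60), 12), 2) = Pow(Add(-53, 12), 2) = Pow(-41, 2) = 1681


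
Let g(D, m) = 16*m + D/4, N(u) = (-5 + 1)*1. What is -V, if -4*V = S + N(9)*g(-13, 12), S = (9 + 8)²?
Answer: -233/2 ≈ -116.50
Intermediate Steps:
S = 289 (S = 17² = 289)
N(u) = -4 (N(u) = -4*1 = -4)
g(D, m) = 16*m + D/4 (g(D, m) = 16*m + D*(¼) = 16*m + D/4)
V = 233/2 (V = -(289 - 4*(16*12 + (¼)*(-13)))/4 = -(289 - 4*(192 - 13/4))/4 = -(289 - 4*755/4)/4 = -(289 - 755)/4 = -¼*(-466) = 233/2 ≈ 116.50)
-V = -1*233/2 = -233/2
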